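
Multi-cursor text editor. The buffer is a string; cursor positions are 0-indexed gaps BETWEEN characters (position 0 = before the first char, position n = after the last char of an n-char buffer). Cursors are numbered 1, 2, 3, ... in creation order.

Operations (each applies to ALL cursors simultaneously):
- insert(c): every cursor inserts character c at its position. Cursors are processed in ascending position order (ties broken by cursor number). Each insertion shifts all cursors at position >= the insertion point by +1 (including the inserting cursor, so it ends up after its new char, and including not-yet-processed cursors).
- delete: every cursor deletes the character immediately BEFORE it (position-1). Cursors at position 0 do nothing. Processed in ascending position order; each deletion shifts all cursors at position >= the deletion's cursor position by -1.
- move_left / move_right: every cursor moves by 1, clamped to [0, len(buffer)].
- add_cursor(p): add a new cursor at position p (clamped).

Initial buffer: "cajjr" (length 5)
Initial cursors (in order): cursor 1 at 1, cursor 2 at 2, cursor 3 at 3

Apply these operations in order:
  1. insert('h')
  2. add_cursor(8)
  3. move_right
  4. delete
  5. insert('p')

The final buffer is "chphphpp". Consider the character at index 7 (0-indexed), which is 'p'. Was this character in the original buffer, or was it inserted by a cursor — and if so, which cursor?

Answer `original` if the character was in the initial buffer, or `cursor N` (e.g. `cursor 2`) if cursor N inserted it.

Answer: cursor 4

Derivation:
After op 1 (insert('h')): buffer="chahjhjr" (len 8), cursors c1@2 c2@4 c3@6, authorship .1.2.3..
After op 2 (add_cursor(8)): buffer="chahjhjr" (len 8), cursors c1@2 c2@4 c3@6 c4@8, authorship .1.2.3..
After op 3 (move_right): buffer="chahjhjr" (len 8), cursors c1@3 c2@5 c3@7 c4@8, authorship .1.2.3..
After op 4 (delete): buffer="chhh" (len 4), cursors c1@2 c2@3 c3@4 c4@4, authorship .123
After op 5 (insert('p')): buffer="chphphpp" (len 8), cursors c1@3 c2@5 c3@8 c4@8, authorship .1122334
Authorship (.=original, N=cursor N): . 1 1 2 2 3 3 4
Index 7: author = 4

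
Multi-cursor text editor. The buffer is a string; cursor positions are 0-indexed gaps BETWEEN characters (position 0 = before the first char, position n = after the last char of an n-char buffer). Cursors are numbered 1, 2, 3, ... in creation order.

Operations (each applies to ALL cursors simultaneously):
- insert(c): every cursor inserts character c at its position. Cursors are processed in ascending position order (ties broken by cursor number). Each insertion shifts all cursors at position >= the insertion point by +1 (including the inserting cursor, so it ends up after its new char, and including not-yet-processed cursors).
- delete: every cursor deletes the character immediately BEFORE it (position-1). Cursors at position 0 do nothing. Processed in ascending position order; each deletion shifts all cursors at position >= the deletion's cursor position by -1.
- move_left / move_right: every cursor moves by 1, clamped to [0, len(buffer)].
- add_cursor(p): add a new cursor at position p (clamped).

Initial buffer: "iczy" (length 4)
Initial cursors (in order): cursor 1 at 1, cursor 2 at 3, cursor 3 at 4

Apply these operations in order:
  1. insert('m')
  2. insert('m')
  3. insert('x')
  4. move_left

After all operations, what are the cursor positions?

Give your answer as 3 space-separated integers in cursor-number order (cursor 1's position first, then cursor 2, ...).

After op 1 (insert('m')): buffer="imczmym" (len 7), cursors c1@2 c2@5 c3@7, authorship .1..2.3
After op 2 (insert('m')): buffer="immczmmymm" (len 10), cursors c1@3 c2@7 c3@10, authorship .11..22.33
After op 3 (insert('x')): buffer="immxczmmxymmx" (len 13), cursors c1@4 c2@9 c3@13, authorship .111..222.333
After op 4 (move_left): buffer="immxczmmxymmx" (len 13), cursors c1@3 c2@8 c3@12, authorship .111..222.333

Answer: 3 8 12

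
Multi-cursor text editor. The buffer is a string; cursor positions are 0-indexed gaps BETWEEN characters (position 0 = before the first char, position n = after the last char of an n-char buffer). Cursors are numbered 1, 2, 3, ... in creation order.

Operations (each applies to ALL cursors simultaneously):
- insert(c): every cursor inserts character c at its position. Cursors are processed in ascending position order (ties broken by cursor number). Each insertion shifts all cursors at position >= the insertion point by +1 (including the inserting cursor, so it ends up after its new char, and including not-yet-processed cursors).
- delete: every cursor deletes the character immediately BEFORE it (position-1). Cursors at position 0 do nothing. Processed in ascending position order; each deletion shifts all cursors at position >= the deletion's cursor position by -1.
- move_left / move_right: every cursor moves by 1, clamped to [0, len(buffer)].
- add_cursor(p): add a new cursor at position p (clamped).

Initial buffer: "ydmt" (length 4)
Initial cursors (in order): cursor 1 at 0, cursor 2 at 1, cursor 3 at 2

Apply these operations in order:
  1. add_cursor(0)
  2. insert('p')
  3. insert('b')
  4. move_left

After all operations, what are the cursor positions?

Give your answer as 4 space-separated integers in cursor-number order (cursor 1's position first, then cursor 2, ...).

Answer: 3 6 9 3

Derivation:
After op 1 (add_cursor(0)): buffer="ydmt" (len 4), cursors c1@0 c4@0 c2@1 c3@2, authorship ....
After op 2 (insert('p')): buffer="ppypdpmt" (len 8), cursors c1@2 c4@2 c2@4 c3@6, authorship 14.2.3..
After op 3 (insert('b')): buffer="ppbbypbdpbmt" (len 12), cursors c1@4 c4@4 c2@7 c3@10, authorship 1414.22.33..
After op 4 (move_left): buffer="ppbbypbdpbmt" (len 12), cursors c1@3 c4@3 c2@6 c3@9, authorship 1414.22.33..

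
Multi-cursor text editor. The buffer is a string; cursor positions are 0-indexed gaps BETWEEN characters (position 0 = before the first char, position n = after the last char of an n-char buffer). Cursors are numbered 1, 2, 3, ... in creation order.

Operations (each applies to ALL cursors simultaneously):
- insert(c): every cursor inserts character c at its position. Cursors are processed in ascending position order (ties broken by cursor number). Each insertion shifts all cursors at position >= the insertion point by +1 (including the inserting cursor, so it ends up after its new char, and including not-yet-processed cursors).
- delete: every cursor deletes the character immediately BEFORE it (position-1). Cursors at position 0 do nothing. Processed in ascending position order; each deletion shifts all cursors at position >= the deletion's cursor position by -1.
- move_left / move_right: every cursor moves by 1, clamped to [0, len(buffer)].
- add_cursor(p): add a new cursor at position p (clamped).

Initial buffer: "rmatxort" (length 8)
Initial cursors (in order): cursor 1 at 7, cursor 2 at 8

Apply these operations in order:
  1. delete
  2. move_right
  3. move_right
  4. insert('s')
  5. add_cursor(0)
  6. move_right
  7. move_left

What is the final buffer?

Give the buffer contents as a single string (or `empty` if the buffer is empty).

After op 1 (delete): buffer="rmatxo" (len 6), cursors c1@6 c2@6, authorship ......
After op 2 (move_right): buffer="rmatxo" (len 6), cursors c1@6 c2@6, authorship ......
After op 3 (move_right): buffer="rmatxo" (len 6), cursors c1@6 c2@6, authorship ......
After op 4 (insert('s')): buffer="rmatxoss" (len 8), cursors c1@8 c2@8, authorship ......12
After op 5 (add_cursor(0)): buffer="rmatxoss" (len 8), cursors c3@0 c1@8 c2@8, authorship ......12
After op 6 (move_right): buffer="rmatxoss" (len 8), cursors c3@1 c1@8 c2@8, authorship ......12
After op 7 (move_left): buffer="rmatxoss" (len 8), cursors c3@0 c1@7 c2@7, authorship ......12

Answer: rmatxoss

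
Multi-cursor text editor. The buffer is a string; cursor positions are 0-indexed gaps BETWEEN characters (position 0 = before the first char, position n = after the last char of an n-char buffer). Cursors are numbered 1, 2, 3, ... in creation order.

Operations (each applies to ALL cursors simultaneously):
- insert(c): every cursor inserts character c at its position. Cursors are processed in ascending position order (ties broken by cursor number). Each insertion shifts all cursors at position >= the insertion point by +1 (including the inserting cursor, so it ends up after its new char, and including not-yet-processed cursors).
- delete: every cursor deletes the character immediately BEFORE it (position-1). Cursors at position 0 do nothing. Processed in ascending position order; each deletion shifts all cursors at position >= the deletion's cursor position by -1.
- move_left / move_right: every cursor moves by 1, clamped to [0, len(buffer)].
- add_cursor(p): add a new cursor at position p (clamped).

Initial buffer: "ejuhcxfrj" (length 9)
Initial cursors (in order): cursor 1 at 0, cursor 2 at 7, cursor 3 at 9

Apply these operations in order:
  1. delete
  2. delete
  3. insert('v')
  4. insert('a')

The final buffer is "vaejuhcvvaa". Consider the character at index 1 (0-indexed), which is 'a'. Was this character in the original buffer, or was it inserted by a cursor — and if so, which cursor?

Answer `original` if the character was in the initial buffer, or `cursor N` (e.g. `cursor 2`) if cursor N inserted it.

Answer: cursor 1

Derivation:
After op 1 (delete): buffer="ejuhcxr" (len 7), cursors c1@0 c2@6 c3@7, authorship .......
After op 2 (delete): buffer="ejuhc" (len 5), cursors c1@0 c2@5 c3@5, authorship .....
After op 3 (insert('v')): buffer="vejuhcvv" (len 8), cursors c1@1 c2@8 c3@8, authorship 1.....23
After op 4 (insert('a')): buffer="vaejuhcvvaa" (len 11), cursors c1@2 c2@11 c3@11, authorship 11.....2323
Authorship (.=original, N=cursor N): 1 1 . . . . . 2 3 2 3
Index 1: author = 1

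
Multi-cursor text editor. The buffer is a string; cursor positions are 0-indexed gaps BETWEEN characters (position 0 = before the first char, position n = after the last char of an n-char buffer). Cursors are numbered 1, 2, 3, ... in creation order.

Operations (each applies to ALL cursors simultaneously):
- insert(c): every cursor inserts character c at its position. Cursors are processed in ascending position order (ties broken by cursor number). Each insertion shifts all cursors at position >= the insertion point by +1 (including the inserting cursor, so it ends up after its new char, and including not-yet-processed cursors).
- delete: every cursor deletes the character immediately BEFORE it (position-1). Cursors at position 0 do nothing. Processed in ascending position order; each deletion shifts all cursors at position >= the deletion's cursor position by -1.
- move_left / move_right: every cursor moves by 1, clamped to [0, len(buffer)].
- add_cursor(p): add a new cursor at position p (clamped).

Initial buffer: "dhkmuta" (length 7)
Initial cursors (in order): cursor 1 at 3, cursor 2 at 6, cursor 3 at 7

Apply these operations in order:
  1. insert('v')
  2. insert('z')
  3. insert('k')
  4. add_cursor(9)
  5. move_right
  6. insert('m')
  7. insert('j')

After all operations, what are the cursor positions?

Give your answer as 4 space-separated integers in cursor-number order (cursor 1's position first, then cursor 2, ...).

After op 1 (insert('v')): buffer="dhkvmutvav" (len 10), cursors c1@4 c2@8 c3@10, authorship ...1...2.3
After op 2 (insert('z')): buffer="dhkvzmutvzavz" (len 13), cursors c1@5 c2@10 c3@13, authorship ...11...22.33
After op 3 (insert('k')): buffer="dhkvzkmutvzkavzk" (len 16), cursors c1@6 c2@12 c3@16, authorship ...111...222.333
After op 4 (add_cursor(9)): buffer="dhkvzkmutvzkavzk" (len 16), cursors c1@6 c4@9 c2@12 c3@16, authorship ...111...222.333
After op 5 (move_right): buffer="dhkvzkmutvzkavzk" (len 16), cursors c1@7 c4@10 c2@13 c3@16, authorship ...111...222.333
After op 6 (insert('m')): buffer="dhkvzkmmutvmzkamvzkm" (len 20), cursors c1@8 c4@12 c2@16 c3@20, authorship ...111.1..2422.23333
After op 7 (insert('j')): buffer="dhkvzkmmjutvmjzkamjvzkmj" (len 24), cursors c1@9 c4@14 c2@19 c3@24, authorship ...111.11..24422.2233333

Answer: 9 19 24 14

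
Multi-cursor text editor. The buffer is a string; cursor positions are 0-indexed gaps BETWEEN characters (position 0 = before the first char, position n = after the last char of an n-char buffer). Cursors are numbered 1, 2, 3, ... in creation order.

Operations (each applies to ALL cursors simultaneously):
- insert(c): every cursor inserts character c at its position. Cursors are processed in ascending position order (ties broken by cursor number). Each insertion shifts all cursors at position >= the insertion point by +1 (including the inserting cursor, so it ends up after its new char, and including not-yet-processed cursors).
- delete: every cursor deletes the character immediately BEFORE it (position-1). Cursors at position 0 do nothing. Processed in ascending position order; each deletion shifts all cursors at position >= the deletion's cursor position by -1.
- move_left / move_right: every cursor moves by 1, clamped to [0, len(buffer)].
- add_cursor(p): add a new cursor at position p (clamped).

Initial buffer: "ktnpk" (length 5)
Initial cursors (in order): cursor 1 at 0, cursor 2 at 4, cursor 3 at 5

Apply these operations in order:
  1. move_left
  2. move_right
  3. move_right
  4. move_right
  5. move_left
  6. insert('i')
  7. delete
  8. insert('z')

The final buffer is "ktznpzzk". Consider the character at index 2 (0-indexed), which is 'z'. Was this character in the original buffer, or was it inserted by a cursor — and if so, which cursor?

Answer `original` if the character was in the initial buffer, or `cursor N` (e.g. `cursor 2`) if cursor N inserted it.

After op 1 (move_left): buffer="ktnpk" (len 5), cursors c1@0 c2@3 c3@4, authorship .....
After op 2 (move_right): buffer="ktnpk" (len 5), cursors c1@1 c2@4 c3@5, authorship .....
After op 3 (move_right): buffer="ktnpk" (len 5), cursors c1@2 c2@5 c3@5, authorship .....
After op 4 (move_right): buffer="ktnpk" (len 5), cursors c1@3 c2@5 c3@5, authorship .....
After op 5 (move_left): buffer="ktnpk" (len 5), cursors c1@2 c2@4 c3@4, authorship .....
After op 6 (insert('i')): buffer="ktinpiik" (len 8), cursors c1@3 c2@7 c3@7, authorship ..1..23.
After op 7 (delete): buffer="ktnpk" (len 5), cursors c1@2 c2@4 c3@4, authorship .....
After op 8 (insert('z')): buffer="ktznpzzk" (len 8), cursors c1@3 c2@7 c3@7, authorship ..1..23.
Authorship (.=original, N=cursor N): . . 1 . . 2 3 .
Index 2: author = 1

Answer: cursor 1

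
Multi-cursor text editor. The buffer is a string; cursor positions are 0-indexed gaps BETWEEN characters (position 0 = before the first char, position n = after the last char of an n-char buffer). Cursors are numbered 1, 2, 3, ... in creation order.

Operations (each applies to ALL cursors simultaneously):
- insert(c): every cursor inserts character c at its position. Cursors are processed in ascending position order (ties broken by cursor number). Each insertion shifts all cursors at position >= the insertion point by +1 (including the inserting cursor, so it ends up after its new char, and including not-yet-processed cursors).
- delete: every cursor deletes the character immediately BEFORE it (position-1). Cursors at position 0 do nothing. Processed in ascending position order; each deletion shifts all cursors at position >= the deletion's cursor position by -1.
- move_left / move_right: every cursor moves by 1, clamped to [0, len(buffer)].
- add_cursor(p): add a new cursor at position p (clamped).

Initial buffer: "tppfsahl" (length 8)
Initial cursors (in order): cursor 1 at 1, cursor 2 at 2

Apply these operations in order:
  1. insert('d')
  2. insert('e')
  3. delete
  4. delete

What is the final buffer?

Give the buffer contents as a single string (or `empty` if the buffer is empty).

Answer: tppfsahl

Derivation:
After op 1 (insert('d')): buffer="tdpdpfsahl" (len 10), cursors c1@2 c2@4, authorship .1.2......
After op 2 (insert('e')): buffer="tdepdepfsahl" (len 12), cursors c1@3 c2@6, authorship .11.22......
After op 3 (delete): buffer="tdpdpfsahl" (len 10), cursors c1@2 c2@4, authorship .1.2......
After op 4 (delete): buffer="tppfsahl" (len 8), cursors c1@1 c2@2, authorship ........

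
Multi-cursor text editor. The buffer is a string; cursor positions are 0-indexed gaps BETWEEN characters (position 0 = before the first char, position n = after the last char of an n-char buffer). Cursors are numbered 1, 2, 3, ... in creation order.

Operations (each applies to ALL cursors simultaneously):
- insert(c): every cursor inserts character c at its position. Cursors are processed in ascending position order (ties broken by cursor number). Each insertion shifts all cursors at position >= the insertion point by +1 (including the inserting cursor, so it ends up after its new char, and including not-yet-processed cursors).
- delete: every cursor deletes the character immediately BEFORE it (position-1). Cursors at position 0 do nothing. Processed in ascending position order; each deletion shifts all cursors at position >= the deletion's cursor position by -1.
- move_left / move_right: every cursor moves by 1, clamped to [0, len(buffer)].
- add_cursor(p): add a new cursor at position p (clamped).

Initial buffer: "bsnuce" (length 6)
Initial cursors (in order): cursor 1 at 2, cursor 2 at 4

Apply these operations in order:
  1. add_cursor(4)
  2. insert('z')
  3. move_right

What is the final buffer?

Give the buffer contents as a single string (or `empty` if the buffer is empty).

After op 1 (add_cursor(4)): buffer="bsnuce" (len 6), cursors c1@2 c2@4 c3@4, authorship ......
After op 2 (insert('z')): buffer="bsznuzzce" (len 9), cursors c1@3 c2@7 c3@7, authorship ..1..23..
After op 3 (move_right): buffer="bsznuzzce" (len 9), cursors c1@4 c2@8 c3@8, authorship ..1..23..

Answer: bsznuzzce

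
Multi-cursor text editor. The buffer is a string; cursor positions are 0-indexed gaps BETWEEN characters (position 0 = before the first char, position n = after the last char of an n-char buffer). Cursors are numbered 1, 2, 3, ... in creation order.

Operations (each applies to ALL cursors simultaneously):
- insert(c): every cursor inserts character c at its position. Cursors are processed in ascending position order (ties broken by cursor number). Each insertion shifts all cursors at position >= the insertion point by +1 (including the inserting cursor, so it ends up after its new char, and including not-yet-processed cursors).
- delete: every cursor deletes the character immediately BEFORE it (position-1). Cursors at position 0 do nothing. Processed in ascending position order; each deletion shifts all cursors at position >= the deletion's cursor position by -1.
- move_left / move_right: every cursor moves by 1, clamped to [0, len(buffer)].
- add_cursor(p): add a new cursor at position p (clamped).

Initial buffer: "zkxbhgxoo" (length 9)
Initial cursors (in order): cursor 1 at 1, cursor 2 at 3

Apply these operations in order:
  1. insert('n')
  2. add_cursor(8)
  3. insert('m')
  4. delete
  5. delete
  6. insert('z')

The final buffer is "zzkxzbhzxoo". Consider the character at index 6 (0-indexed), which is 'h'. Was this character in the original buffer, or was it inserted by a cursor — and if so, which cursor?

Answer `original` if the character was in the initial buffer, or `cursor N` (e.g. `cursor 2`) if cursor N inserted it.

After op 1 (insert('n')): buffer="znkxnbhgxoo" (len 11), cursors c1@2 c2@5, authorship .1..2......
After op 2 (add_cursor(8)): buffer="znkxnbhgxoo" (len 11), cursors c1@2 c2@5 c3@8, authorship .1..2......
After op 3 (insert('m')): buffer="znmkxnmbhgmxoo" (len 14), cursors c1@3 c2@7 c3@11, authorship .11..22...3...
After op 4 (delete): buffer="znkxnbhgxoo" (len 11), cursors c1@2 c2@5 c3@8, authorship .1..2......
After op 5 (delete): buffer="zkxbhxoo" (len 8), cursors c1@1 c2@3 c3@5, authorship ........
After op 6 (insert('z')): buffer="zzkxzbhzxoo" (len 11), cursors c1@2 c2@5 c3@8, authorship .1..2..3...
Authorship (.=original, N=cursor N): . 1 . . 2 . . 3 . . .
Index 6: author = original

Answer: original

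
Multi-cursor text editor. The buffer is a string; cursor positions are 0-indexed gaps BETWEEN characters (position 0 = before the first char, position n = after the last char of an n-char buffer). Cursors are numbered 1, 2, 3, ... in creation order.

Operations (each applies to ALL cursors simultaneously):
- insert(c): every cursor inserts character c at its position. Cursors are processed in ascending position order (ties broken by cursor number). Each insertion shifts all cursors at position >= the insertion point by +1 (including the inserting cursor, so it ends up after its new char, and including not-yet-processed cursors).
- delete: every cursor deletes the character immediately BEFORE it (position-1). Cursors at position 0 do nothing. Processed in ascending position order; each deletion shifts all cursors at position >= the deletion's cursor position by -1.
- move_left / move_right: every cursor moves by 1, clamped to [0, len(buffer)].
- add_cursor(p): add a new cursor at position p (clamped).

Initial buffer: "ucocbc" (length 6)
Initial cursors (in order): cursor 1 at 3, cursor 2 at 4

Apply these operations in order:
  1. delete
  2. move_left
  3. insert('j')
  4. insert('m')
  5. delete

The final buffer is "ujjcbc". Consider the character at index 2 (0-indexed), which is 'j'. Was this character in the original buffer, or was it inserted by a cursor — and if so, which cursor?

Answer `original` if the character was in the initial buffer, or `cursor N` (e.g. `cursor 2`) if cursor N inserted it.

Answer: cursor 2

Derivation:
After op 1 (delete): buffer="ucbc" (len 4), cursors c1@2 c2@2, authorship ....
After op 2 (move_left): buffer="ucbc" (len 4), cursors c1@1 c2@1, authorship ....
After op 3 (insert('j')): buffer="ujjcbc" (len 6), cursors c1@3 c2@3, authorship .12...
After op 4 (insert('m')): buffer="ujjmmcbc" (len 8), cursors c1@5 c2@5, authorship .1212...
After op 5 (delete): buffer="ujjcbc" (len 6), cursors c1@3 c2@3, authorship .12...
Authorship (.=original, N=cursor N): . 1 2 . . .
Index 2: author = 2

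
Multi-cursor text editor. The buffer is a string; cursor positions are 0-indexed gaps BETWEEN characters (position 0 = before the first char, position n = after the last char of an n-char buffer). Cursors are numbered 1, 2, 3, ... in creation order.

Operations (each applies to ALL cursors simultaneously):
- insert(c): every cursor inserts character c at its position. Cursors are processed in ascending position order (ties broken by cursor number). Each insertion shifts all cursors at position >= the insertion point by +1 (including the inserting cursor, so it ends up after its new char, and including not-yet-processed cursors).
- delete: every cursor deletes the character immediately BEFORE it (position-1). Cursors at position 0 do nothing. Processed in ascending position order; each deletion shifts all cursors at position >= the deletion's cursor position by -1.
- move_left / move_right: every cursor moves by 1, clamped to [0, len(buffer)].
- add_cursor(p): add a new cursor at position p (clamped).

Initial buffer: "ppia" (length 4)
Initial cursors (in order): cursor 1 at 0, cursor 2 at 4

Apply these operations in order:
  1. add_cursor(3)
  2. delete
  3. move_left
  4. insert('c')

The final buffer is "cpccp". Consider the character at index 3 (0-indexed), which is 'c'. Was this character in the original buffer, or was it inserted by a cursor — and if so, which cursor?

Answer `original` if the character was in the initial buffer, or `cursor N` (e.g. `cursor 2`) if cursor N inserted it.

After op 1 (add_cursor(3)): buffer="ppia" (len 4), cursors c1@0 c3@3 c2@4, authorship ....
After op 2 (delete): buffer="pp" (len 2), cursors c1@0 c2@2 c3@2, authorship ..
After op 3 (move_left): buffer="pp" (len 2), cursors c1@0 c2@1 c3@1, authorship ..
After op 4 (insert('c')): buffer="cpccp" (len 5), cursors c1@1 c2@4 c3@4, authorship 1.23.
Authorship (.=original, N=cursor N): 1 . 2 3 .
Index 3: author = 3

Answer: cursor 3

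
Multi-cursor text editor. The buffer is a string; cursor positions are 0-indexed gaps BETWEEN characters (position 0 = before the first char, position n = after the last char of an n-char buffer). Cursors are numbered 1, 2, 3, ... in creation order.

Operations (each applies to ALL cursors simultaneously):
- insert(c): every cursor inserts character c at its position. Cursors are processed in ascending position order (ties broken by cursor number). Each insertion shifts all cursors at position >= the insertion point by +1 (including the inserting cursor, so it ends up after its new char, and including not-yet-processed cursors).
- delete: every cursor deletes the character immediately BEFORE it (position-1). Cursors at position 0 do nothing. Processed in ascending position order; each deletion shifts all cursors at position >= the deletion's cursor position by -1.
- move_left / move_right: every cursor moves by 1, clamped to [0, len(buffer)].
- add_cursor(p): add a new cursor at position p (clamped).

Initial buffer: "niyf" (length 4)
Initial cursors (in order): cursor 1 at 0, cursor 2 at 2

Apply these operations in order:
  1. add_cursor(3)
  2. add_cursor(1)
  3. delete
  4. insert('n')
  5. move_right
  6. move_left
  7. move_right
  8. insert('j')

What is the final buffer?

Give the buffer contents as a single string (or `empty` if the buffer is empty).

Answer: nnnnfjjjj

Derivation:
After op 1 (add_cursor(3)): buffer="niyf" (len 4), cursors c1@0 c2@2 c3@3, authorship ....
After op 2 (add_cursor(1)): buffer="niyf" (len 4), cursors c1@0 c4@1 c2@2 c3@3, authorship ....
After op 3 (delete): buffer="f" (len 1), cursors c1@0 c2@0 c3@0 c4@0, authorship .
After op 4 (insert('n')): buffer="nnnnf" (len 5), cursors c1@4 c2@4 c3@4 c4@4, authorship 1234.
After op 5 (move_right): buffer="nnnnf" (len 5), cursors c1@5 c2@5 c3@5 c4@5, authorship 1234.
After op 6 (move_left): buffer="nnnnf" (len 5), cursors c1@4 c2@4 c3@4 c4@4, authorship 1234.
After op 7 (move_right): buffer="nnnnf" (len 5), cursors c1@5 c2@5 c3@5 c4@5, authorship 1234.
After op 8 (insert('j')): buffer="nnnnfjjjj" (len 9), cursors c1@9 c2@9 c3@9 c4@9, authorship 1234.1234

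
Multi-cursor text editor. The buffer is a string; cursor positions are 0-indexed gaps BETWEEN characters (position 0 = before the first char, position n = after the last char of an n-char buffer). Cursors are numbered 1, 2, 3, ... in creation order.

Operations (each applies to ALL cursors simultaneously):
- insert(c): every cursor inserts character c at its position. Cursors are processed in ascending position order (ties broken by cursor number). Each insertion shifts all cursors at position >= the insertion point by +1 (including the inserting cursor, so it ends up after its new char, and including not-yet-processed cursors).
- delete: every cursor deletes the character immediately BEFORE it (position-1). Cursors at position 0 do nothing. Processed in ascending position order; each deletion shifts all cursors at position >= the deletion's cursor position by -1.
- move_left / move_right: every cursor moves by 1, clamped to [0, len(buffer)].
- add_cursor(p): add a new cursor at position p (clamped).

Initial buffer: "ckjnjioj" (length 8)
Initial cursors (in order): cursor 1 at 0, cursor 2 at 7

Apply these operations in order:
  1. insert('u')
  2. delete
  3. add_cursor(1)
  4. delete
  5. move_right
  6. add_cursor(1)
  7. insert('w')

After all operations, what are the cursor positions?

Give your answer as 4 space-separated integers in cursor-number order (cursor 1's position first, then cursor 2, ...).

After op 1 (insert('u')): buffer="uckjnjiouj" (len 10), cursors c1@1 c2@9, authorship 1.......2.
After op 2 (delete): buffer="ckjnjioj" (len 8), cursors c1@0 c2@7, authorship ........
After op 3 (add_cursor(1)): buffer="ckjnjioj" (len 8), cursors c1@0 c3@1 c2@7, authorship ........
After op 4 (delete): buffer="kjnjij" (len 6), cursors c1@0 c3@0 c2@5, authorship ......
After op 5 (move_right): buffer="kjnjij" (len 6), cursors c1@1 c3@1 c2@6, authorship ......
After op 6 (add_cursor(1)): buffer="kjnjij" (len 6), cursors c1@1 c3@1 c4@1 c2@6, authorship ......
After op 7 (insert('w')): buffer="kwwwjnjijw" (len 10), cursors c1@4 c3@4 c4@4 c2@10, authorship .134.....2

Answer: 4 10 4 4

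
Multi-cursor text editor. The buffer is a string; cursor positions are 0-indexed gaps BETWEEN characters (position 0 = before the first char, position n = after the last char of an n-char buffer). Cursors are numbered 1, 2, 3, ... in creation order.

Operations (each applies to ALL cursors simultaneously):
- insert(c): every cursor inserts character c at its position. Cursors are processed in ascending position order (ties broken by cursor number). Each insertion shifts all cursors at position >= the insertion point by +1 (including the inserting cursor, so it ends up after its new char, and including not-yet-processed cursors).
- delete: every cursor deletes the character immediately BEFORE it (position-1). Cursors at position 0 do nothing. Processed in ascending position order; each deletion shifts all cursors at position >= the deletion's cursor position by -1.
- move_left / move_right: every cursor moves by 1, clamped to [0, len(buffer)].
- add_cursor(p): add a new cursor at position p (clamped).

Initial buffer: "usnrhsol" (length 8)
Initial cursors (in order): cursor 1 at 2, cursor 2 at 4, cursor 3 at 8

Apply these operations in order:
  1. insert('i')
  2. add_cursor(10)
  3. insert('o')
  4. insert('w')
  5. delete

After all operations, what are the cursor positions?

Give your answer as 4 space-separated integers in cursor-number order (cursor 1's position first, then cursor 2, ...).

Answer: 4 8 15 13

Derivation:
After op 1 (insert('i')): buffer="usinrihsoli" (len 11), cursors c1@3 c2@6 c3@11, authorship ..1..2....3
After op 2 (add_cursor(10)): buffer="usinrihsoli" (len 11), cursors c1@3 c2@6 c4@10 c3@11, authorship ..1..2....3
After op 3 (insert('o')): buffer="usionriohsoloio" (len 15), cursors c1@4 c2@8 c4@13 c3@15, authorship ..11..22....433
After op 4 (insert('w')): buffer="usiownriowhsolowiow" (len 19), cursors c1@5 c2@10 c4@16 c3@19, authorship ..111..222....44333
After op 5 (delete): buffer="usionriohsoloio" (len 15), cursors c1@4 c2@8 c4@13 c3@15, authorship ..11..22....433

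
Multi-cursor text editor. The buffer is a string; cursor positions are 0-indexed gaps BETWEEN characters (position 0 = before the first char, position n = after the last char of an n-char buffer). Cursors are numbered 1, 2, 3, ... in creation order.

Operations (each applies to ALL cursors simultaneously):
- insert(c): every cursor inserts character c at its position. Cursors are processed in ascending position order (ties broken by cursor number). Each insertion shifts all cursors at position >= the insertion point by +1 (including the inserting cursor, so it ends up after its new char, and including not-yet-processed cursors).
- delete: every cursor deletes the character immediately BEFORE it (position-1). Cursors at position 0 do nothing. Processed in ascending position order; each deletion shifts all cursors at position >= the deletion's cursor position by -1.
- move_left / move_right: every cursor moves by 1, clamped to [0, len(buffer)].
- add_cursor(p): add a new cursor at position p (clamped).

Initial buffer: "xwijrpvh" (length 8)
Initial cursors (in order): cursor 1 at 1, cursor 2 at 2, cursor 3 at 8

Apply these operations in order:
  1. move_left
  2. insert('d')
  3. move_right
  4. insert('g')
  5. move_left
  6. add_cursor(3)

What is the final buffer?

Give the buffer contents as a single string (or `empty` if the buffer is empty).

After op 1 (move_left): buffer="xwijrpvh" (len 8), cursors c1@0 c2@1 c3@7, authorship ........
After op 2 (insert('d')): buffer="dxdwijrpvdh" (len 11), cursors c1@1 c2@3 c3@10, authorship 1.2......3.
After op 3 (move_right): buffer="dxdwijrpvdh" (len 11), cursors c1@2 c2@4 c3@11, authorship 1.2......3.
After op 4 (insert('g')): buffer="dxgdwgijrpvdhg" (len 14), cursors c1@3 c2@6 c3@14, authorship 1.12.2.....3.3
After op 5 (move_left): buffer="dxgdwgijrpvdhg" (len 14), cursors c1@2 c2@5 c3@13, authorship 1.12.2.....3.3
After op 6 (add_cursor(3)): buffer="dxgdwgijrpvdhg" (len 14), cursors c1@2 c4@3 c2@5 c3@13, authorship 1.12.2.....3.3

Answer: dxgdwgijrpvdhg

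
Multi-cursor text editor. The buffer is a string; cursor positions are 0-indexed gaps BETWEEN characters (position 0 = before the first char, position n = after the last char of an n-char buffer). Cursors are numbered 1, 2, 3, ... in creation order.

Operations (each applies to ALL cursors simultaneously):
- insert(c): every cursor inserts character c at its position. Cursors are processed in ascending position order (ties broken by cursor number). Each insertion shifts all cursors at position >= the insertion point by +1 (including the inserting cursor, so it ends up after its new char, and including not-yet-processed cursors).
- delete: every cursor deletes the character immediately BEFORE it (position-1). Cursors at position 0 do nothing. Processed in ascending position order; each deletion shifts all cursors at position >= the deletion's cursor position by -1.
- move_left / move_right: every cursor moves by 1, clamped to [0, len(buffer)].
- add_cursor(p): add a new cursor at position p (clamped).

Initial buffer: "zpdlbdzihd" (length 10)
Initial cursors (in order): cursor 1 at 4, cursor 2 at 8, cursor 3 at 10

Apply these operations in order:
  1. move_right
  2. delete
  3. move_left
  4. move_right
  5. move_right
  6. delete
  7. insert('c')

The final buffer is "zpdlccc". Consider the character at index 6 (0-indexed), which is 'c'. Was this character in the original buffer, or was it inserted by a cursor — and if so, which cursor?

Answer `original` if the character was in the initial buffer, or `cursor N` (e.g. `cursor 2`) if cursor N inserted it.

After op 1 (move_right): buffer="zpdlbdzihd" (len 10), cursors c1@5 c2@9 c3@10, authorship ..........
After op 2 (delete): buffer="zpdldzi" (len 7), cursors c1@4 c2@7 c3@7, authorship .......
After op 3 (move_left): buffer="zpdldzi" (len 7), cursors c1@3 c2@6 c3@6, authorship .......
After op 4 (move_right): buffer="zpdldzi" (len 7), cursors c1@4 c2@7 c3@7, authorship .......
After op 5 (move_right): buffer="zpdldzi" (len 7), cursors c1@5 c2@7 c3@7, authorship .......
After op 6 (delete): buffer="zpdl" (len 4), cursors c1@4 c2@4 c3@4, authorship ....
After op 7 (insert('c')): buffer="zpdlccc" (len 7), cursors c1@7 c2@7 c3@7, authorship ....123
Authorship (.=original, N=cursor N): . . . . 1 2 3
Index 6: author = 3

Answer: cursor 3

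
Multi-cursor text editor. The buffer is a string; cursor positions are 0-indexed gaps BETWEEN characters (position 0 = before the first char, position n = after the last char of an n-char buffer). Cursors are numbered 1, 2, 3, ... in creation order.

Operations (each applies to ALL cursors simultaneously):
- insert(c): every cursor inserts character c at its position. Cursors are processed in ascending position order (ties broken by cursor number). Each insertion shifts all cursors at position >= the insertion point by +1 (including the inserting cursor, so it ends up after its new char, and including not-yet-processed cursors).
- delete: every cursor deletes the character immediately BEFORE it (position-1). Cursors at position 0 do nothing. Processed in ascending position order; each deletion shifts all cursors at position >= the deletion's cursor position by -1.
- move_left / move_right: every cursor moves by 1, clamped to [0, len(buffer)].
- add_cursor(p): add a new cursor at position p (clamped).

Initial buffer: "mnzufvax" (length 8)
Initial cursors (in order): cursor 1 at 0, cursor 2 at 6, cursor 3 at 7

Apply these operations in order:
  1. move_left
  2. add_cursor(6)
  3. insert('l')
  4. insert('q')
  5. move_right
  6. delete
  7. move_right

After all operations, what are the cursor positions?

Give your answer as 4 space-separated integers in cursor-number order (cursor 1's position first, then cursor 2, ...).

Answer: 3 9 12 12

Derivation:
After op 1 (move_left): buffer="mnzufvax" (len 8), cursors c1@0 c2@5 c3@6, authorship ........
After op 2 (add_cursor(6)): buffer="mnzufvax" (len 8), cursors c1@0 c2@5 c3@6 c4@6, authorship ........
After op 3 (insert('l')): buffer="lmnzuflvllax" (len 12), cursors c1@1 c2@7 c3@10 c4@10, authorship 1.....2.34..
After op 4 (insert('q')): buffer="lqmnzuflqvllqqax" (len 16), cursors c1@2 c2@9 c3@14 c4@14, authorship 11.....22.3434..
After op 5 (move_right): buffer="lqmnzuflqvllqqax" (len 16), cursors c1@3 c2@10 c3@15 c4@15, authorship 11.....22.3434..
After op 6 (delete): buffer="lqnzuflqllqx" (len 12), cursors c1@2 c2@8 c3@11 c4@11, authorship 11....22343.
After op 7 (move_right): buffer="lqnzuflqllqx" (len 12), cursors c1@3 c2@9 c3@12 c4@12, authorship 11....22343.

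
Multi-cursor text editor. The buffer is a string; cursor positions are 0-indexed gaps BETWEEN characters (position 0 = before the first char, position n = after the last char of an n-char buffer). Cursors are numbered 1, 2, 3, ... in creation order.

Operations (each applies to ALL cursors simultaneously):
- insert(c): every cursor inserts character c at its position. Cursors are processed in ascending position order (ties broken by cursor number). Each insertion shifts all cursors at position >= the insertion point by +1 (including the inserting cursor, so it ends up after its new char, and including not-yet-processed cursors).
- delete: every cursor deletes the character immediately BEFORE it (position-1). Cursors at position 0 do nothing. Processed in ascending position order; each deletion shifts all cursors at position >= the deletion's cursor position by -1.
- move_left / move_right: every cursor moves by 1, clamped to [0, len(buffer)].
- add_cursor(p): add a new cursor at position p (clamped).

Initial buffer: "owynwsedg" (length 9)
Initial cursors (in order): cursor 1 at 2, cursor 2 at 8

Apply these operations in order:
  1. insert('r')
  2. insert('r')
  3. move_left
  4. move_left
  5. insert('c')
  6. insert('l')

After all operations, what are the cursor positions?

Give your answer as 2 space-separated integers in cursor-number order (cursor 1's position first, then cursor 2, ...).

Answer: 4 14

Derivation:
After op 1 (insert('r')): buffer="owrynwsedrg" (len 11), cursors c1@3 c2@10, authorship ..1......2.
After op 2 (insert('r')): buffer="owrrynwsedrrg" (len 13), cursors c1@4 c2@12, authorship ..11......22.
After op 3 (move_left): buffer="owrrynwsedrrg" (len 13), cursors c1@3 c2@11, authorship ..11......22.
After op 4 (move_left): buffer="owrrynwsedrrg" (len 13), cursors c1@2 c2@10, authorship ..11......22.
After op 5 (insert('c')): buffer="owcrrynwsedcrrg" (len 15), cursors c1@3 c2@12, authorship ..111......222.
After op 6 (insert('l')): buffer="owclrrynwsedclrrg" (len 17), cursors c1@4 c2@14, authorship ..1111......2222.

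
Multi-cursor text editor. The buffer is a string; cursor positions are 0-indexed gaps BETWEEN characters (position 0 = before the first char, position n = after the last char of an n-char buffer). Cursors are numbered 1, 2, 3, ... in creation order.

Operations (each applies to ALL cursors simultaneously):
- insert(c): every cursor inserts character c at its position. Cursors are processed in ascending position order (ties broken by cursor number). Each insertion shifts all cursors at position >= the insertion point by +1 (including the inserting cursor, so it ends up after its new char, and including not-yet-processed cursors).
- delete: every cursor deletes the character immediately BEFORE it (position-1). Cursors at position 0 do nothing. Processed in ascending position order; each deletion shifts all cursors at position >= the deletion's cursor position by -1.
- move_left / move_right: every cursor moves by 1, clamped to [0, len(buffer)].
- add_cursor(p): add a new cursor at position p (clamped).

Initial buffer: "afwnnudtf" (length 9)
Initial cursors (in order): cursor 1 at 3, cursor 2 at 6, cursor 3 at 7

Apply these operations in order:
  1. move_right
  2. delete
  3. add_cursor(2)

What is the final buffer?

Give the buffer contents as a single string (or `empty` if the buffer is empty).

Answer: afwnuf

Derivation:
After op 1 (move_right): buffer="afwnnudtf" (len 9), cursors c1@4 c2@7 c3@8, authorship .........
After op 2 (delete): buffer="afwnuf" (len 6), cursors c1@3 c2@5 c3@5, authorship ......
After op 3 (add_cursor(2)): buffer="afwnuf" (len 6), cursors c4@2 c1@3 c2@5 c3@5, authorship ......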